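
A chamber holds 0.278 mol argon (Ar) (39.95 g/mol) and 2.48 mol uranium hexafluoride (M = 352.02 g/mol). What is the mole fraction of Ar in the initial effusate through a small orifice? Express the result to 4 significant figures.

Rate_i ∝ x_i/√M_i (Graham's law weighted by mole fraction), so the effusate composition follows n_i/√M_i.
So x_Ar in the escaping gas = (n_Ar/√M_Ar) / Σ(n_i/√M_i)
= (0.278/√39.95) / (0.278/√39.95 + 2.48/√352.02) = 0.04398/(0.04398 + 0.1322) = 0.2497.

0.2497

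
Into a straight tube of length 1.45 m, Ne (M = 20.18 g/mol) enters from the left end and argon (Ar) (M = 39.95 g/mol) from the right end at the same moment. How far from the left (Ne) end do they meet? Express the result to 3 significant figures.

In equal time, each gas travels a distance ∝ its rate ∝ 1/√M, so d_Ne/d_Ar = √(M_Ar/M_Ne) = √(39.95/20.18) = 1.407.
With d_Ne + d_Ar = 1.45 m, d_Ar = 1.45/(1 + 1.407) = 0.6024 m.
d_Ne = 1.45 − 0.6024 = 0.848 m.

0.848 m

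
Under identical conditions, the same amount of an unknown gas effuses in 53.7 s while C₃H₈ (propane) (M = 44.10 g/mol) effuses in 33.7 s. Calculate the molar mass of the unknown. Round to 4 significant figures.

112.0 g/mol

Graham's law gives t_X/t_C₃H₈ = √(M_X/M_C₃H₈).
53.7/33.7 = 1.593 = √(M_X/44.10)
M_X = 44.10 × 1.593² = 44.10 × 2.539 = 112.0 g/mol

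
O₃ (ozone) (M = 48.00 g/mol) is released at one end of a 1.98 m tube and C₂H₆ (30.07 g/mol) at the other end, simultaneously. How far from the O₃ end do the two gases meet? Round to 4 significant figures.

In equal time, each gas travels a distance ∝ its rate ∝ 1/√M, so d_O₃/d_C₂H₆ = √(M_C₂H₆/M_O₃) = √(30.07/48.00) = 0.7915.
With d_O₃ + d_C₂H₆ = 1.98 m, d_C₂H₆ = 1.98/(1 + 0.7915) = 1.105 m.
d_O₃ = 1.98 − 1.105 = 0.8748 m.

0.8748 m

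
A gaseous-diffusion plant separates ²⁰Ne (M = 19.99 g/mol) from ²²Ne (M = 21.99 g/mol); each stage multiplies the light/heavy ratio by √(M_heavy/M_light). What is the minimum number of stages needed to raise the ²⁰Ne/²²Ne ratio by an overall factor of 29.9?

With α = √(21.99/19.99) per stage, ln α = ½ ln(1.10005) = 0.04768.
Need α^N ≥ 29.9 ⇒ N ≥ ln(29.9) / ln α = 3.398 / 0.04768 = 71.27.
Minimum whole number of stages: N = 72.

72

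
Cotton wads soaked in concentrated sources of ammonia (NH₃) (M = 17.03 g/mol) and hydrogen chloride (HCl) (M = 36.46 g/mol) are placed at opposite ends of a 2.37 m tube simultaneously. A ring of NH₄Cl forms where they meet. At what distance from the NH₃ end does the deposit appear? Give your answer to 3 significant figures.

1.41 m

Distances travelled in equal time are proportional to diffusion rates, so d_NH₃/d_HCl = √(M_HCl/M_NH₃) = √(36.46/17.03) = 1.463.
With d_NH₃ + d_HCl = 2.37 m, d_HCl = 2.37/(1 + 1.463) = 0.9622 m.
d_NH₃ = 2.37 − 0.9622 = 1.41 m.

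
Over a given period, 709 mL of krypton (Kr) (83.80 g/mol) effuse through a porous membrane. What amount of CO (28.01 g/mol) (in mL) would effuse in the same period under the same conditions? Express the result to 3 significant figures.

1230 mL

Using Graham's law: rate_CO/rate_Kr = √(M_Kr/M_CO) = √(83.80/28.01) = √2.992 = 1.730.
So the volume for CO is 709 × 1.730 = 1230 mL.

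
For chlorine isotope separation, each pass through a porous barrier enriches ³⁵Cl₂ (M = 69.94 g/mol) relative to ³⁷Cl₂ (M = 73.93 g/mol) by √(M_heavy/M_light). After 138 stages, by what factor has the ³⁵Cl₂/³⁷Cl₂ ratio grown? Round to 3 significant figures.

46.0

Overall factor = α^138 with α = √(73.93/69.94), i.e. (73.93/69.94)^(138/2).
= 1.05705^69 = 46.0.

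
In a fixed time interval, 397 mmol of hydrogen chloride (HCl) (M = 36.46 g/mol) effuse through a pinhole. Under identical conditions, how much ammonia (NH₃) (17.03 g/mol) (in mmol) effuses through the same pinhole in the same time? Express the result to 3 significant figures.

581 mmol

Using Graham's law: rate_NH₃/rate_HCl = √(M_HCl/M_NH₃) = √(36.46/17.03) = √2.141 = 1.463.
So the amount for NH₃ is 397 × 1.463 = 581 mmol.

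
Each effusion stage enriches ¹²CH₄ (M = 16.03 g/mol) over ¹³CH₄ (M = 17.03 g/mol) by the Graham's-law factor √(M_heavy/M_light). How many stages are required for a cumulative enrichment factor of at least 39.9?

122

Per stage α = (17.03/16.03)^(1/2) = 1.06238^0.5, giving ln α = 0.03026.
Need α^N ≥ 39.9 ⇒ N ≥ ln(39.9) / ln α = 3.686 / 0.03026 = 121.83.
Rounding up, N = 122 stages.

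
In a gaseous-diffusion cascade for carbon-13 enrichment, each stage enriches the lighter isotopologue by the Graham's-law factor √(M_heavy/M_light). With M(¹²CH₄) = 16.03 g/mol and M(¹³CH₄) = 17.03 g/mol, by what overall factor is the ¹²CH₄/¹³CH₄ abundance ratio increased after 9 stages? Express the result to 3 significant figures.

1.31

The single-stage factor is √(M_heavy/M_light), so 9 stages give [√(17.03/16.03)]^9 = (17.03/16.03)^(9/2).
= 1.06238^(9/2) = 1.31.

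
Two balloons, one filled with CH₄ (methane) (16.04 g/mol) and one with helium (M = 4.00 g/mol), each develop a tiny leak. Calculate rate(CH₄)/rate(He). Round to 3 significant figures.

0.499

Using Graham's law: rate_CH₄/rate_He = √(M_He/M_CH₄) = √(4.00/16.04) = √0.2494 = 0.499.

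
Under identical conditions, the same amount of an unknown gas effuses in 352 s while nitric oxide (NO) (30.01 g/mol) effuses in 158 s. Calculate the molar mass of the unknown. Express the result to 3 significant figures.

149 g/mol

From Graham's law, t_X/t_NO = √(M_X/M_NO).
352/158 = 2.228 = √(M_X/30.01)
M_X = 30.01 × 2.228² = 30.01 × 4.963 = 149 g/mol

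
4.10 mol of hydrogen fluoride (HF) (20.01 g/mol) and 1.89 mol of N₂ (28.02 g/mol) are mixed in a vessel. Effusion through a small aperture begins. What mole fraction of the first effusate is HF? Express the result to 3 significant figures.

0.720

Effusion rate of each component ∝ n_i/√M_i (partial pressure × 1/√M).
So x_HF in the escaping gas = (n_HF/√M_HF) / Σ(n_i/√M_i)
= (4.10/√20.01) / (4.10/√20.01 + 1.89/√28.02) = 0.9166/(0.9166 + 0.3570) = 0.720.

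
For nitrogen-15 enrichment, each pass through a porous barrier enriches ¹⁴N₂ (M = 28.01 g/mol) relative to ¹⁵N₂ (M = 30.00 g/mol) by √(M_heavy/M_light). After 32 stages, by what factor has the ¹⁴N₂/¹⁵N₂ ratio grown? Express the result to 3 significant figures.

3.00

Overall factor = α^32 with α = √(30.00/28.01), i.e. (30.00/28.01)^(32/2).
= 1.07105^16 = 3.00.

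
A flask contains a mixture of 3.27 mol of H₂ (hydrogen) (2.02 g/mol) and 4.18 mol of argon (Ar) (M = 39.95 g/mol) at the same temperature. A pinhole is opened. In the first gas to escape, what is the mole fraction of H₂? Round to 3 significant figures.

The effusion rate of species i is ∝ p_i/√M_i ∝ n_i/√M_i.
So x_H₂ in the escaping gas = (n_H₂/√M_H₂) / Σ(n_i/√M_i)
= (3.27/√2.02) / (3.27/√2.02 + 4.18/√39.95) = 2.301/(2.301 + 0.6613) = 0.777.

0.777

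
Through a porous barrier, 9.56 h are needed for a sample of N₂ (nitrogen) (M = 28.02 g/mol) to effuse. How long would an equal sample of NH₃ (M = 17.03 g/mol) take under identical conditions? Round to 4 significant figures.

7.453 h

By Graham's law, t_NH₃/t_N₂ = √(M_NH₃/M_N₂) = √(17.03/28.02) = √0.6078 = 0.7796.
So the time for NH₃ is 9.56 × 0.7796 = 7.453 h.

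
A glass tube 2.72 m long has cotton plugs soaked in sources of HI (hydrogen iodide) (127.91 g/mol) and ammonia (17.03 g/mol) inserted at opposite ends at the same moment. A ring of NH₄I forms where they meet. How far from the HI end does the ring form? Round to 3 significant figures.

0.727 m

The fronts meet when d_HI + d_NH₃ = L with d_HI/d_NH₃ = √(M_NH₃/M_HI) (Graham's law). Here √(M_NH₃/M_HI) = √(17.03/127.91) = 0.3649.
With d_HI + d_NH₃ = 2.72 m, d_NH₃ = 2.72/(1 + 0.3649) = 1.993 m.
d_HI = 2.72 − 1.993 = 0.727 m.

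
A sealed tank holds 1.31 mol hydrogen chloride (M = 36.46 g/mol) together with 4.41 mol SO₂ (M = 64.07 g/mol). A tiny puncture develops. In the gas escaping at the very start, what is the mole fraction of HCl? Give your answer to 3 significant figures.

Rate_i ∝ x_i/√M_i (Graham's law weighted by mole fraction), so the effusate composition follows n_i/√M_i.
So x_HCl in the escaping gas = (n_HCl/√M_HCl) / Σ(n_i/√M_i)
= (1.31/√36.46) / (1.31/√36.46 + 4.41/√64.07) = 0.2170/(0.2170 + 0.5509) = 0.283.

0.283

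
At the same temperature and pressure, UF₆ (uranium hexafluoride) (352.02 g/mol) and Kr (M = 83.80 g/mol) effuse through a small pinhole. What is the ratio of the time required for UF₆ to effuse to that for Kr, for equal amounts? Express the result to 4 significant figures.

2.050

By Graham's law, t_UF₆/t_Kr = √(M_UF₆/M_Kr) = √(352.02/83.80) = √4.201 = 2.050.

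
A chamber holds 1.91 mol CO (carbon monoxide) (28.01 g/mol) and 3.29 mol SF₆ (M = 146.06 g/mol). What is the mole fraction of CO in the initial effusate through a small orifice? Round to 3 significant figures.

0.570

Each component's effusion rate ∝ (its partial pressure)·(1/√M) ∝ n_i/√M_i.
x_CO(eff) = (n_CO/√M_CO) / (n_CO/√M_CO + n_SF₆/√M_SF₆)
= (1.91/√28.01) / (1.91/√28.01 + 3.29/√146.06) = 0.3609/(0.3609 + 0.2722) = 0.570.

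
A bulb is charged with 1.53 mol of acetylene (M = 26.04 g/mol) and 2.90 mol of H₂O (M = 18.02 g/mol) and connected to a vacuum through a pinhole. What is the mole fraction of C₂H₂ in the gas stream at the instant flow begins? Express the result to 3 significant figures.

Rate_i ∝ x_i/√M_i (Graham's law weighted by mole fraction), so the effusate composition follows n_i/√M_i.
So x_C₂H₂ in the escaping gas = (n_C₂H₂/√M_C₂H₂) / Σ(n_i/√M_i)
= (1.53/√26.04) / (1.53/√26.04 + 2.90/√18.02) = 0.2998/(0.2998 + 0.6832) = 0.305.

0.305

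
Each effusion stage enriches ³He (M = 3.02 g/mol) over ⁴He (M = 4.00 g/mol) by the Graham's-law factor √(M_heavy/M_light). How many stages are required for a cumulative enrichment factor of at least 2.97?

Single-stage factor α = √(4.00/3.02), so ln α = ½ ln(1.32450) = 0.1405.
Need α^N ≥ 2.97 ⇒ N ≥ ln(2.97) / ln α = 1.089 / 0.1405 = 7.75.
Rounding up, N = 8 stages.

8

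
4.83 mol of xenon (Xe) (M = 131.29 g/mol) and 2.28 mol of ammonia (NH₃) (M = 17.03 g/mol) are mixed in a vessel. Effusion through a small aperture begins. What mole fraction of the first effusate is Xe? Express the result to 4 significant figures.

Each component's effusion rate ∝ (its partial pressure)·(1/√M) ∝ n_i/√M_i.
x_Xe(eff) = (n_Xe/√M_Xe) / (n_Xe/√M_Xe + n_NH₃/√M_NH₃)
= (4.83/√131.29) / (4.83/√131.29 + 2.28/√17.03) = 0.4215/(0.4215 + 0.5525) = 0.4328.

0.4328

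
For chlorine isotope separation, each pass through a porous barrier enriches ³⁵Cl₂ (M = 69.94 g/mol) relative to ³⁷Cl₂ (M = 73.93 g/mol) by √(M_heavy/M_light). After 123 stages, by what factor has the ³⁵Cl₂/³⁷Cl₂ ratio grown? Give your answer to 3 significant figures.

30.3

Overall factor = α^123 with α = √(73.93/69.94), i.e. (73.93/69.94)^(123/2).
= 1.05705^(123/2) = 30.3.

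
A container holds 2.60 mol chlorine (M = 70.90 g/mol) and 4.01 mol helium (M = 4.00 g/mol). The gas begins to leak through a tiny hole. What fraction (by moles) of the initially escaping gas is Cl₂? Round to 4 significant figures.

Effusion rate of each component ∝ n_i/√M_i (partial pressure × 1/√M).
Mole fraction of Cl₂ in the effusate = (n_Cl₂/√M_Cl₂) / (n_Cl₂/√M_Cl₂ + n_He/√M_He)
= (2.60/√70.90) / (2.60/√70.90 + 4.01/√4.00) = 0.3088/(0.3088 + 2.005) = 0.1335.

0.1335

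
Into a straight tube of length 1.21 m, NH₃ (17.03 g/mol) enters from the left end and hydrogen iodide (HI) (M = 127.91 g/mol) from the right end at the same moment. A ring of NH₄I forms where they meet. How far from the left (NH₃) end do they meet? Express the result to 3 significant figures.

0.887 m

Distances travelled in equal time are proportional to diffusion rates, so d_NH₃/d_HI = √(M_HI/M_NH₃) = √(127.91/17.03) = 2.741.
With d_NH₃ + d_HI = 1.21 m, d_HI = 1.21/(1 + 2.741) = 0.3235 m.
d_NH₃ = 1.21 − 0.3235 = 0.887 m.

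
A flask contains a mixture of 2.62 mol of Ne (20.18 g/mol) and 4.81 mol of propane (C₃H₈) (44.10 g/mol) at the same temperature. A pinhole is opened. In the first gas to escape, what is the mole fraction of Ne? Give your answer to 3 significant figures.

The effusion rate of species i is ∝ p_i/√M_i ∝ n_i/√M_i.
So x_Ne in the escaping gas = (n_Ne/√M_Ne) / Σ(n_i/√M_i)
= (2.62/√20.18) / (2.62/√20.18 + 4.81/√44.10) = 0.5832/(0.5832 + 0.7243) = 0.446.

0.446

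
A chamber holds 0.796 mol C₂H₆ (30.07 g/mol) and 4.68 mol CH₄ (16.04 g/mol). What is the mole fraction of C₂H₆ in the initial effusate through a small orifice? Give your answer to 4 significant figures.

Each component's effusion rate ∝ (its partial pressure)·(1/√M) ∝ n_i/√M_i.
So x_C₂H₆ in the escaping gas = (n_C₂H₆/√M_C₂H₆) / Σ(n_i/√M_i)
= (0.796/√30.07) / (0.796/√30.07 + 4.68/√16.04) = 0.1452/(0.1452 + 1.169) = 0.1105.

0.1105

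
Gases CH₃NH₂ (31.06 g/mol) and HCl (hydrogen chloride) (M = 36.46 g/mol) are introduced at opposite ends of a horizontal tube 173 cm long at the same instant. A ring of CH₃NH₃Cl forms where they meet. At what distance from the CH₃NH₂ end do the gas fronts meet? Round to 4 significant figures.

Distances travelled in equal time are proportional to diffusion rates, so d_CH₃NH₂/d_HCl = √(M_HCl/M_CH₃NH₂) = √(36.46/31.06) = 1.083.
With d_CH₃NH₂ + d_HCl = 173 cm, d_HCl = 173/(1 + 1.083) = 83.04 cm.
d_CH₃NH₂ = 173 − 83.04 = 89.96 cm.

89.96 cm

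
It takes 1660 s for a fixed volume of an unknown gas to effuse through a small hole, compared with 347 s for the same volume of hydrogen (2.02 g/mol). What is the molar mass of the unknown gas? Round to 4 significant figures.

46.23 g/mol

Graham's law gives t_X/t_H₂ = √(M_X/M_H₂).
1660/347 = 4.784 = √(M_X/2.02)
M_X = 2.02 × 4.784² = 2.02 × 22.89 = 46.23 g/mol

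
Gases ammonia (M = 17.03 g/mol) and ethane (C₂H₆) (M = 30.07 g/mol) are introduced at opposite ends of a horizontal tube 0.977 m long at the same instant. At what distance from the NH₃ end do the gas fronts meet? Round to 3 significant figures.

0.557 m

The fronts meet when d_NH₃ + d_C₂H₆ = L with d_NH₃/d_C₂H₆ = √(M_C₂H₆/M_NH₃) (Graham's law). Here √(M_C₂H₆/M_NH₃) = √(30.07/17.03) = 1.329.
With d_NH₃ + d_C₂H₆ = 0.977 m, d_C₂H₆ = 0.977/(1 + 1.329) = 0.4195 m.
d_NH₃ = 0.977 − 0.4195 = 0.557 m.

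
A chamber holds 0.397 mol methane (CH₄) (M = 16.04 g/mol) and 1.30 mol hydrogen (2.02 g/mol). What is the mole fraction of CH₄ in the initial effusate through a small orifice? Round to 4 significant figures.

0.09778

The effusion rate of species i is ∝ p_i/√M_i ∝ n_i/√M_i.
So x_CH₄ in the escaping gas = (n_CH₄/√M_CH₄) / Σ(n_i/√M_i)
= (0.397/√16.04) / (0.397/√16.04 + 1.30/√2.02) = 0.09913/(0.09913 + 0.9147) = 0.09778.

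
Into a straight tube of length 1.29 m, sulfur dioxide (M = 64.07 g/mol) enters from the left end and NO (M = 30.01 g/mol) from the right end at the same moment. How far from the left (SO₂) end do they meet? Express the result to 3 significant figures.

In equal time, each gas travels a distance ∝ its rate ∝ 1/√M, so d_SO₂/d_NO = √(M_NO/M_SO₂) = √(30.01/64.07) = 0.6844.
With d_SO₂ + d_NO = 1.29 m, d_NO = 1.29/(1 + 0.6844) = 0.7659 m.
d_SO₂ = 1.29 − 0.7659 = 0.524 m.

0.524 m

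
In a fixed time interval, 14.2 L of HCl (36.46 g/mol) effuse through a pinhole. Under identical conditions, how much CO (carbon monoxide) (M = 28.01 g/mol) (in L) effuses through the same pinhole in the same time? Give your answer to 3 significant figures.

16.2 L

From Graham's law, rate_CO/rate_HCl = √(M_HCl/M_CO) = √(36.46/28.01) = √1.302 = 1.141.
So the volume for CO is 14.2 × 1.141 = 16.2 L.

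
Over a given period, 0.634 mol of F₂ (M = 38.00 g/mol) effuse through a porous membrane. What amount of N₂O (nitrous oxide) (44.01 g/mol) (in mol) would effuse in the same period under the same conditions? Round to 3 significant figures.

0.589 mol

By Graham's law, rate_N₂O/rate_F₂ = √(M_F₂/M_N₂O) = √(38.00/44.01) = √0.8634 = 0.9292.
So the amount for N₂O is 0.634 × 0.9292 = 0.589 mol.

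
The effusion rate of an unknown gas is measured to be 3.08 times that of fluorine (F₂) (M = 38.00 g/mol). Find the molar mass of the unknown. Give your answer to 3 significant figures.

4.01 g/mol

Since effusion rate ∝ 1/√M, rate_X/rate_F₂ = √(M_F₂/M_X).
3.08 = √(38.00/M_X)
M_X = 38.00 / 3.08² = 38.00 / 9.486 = 4.01 g/mol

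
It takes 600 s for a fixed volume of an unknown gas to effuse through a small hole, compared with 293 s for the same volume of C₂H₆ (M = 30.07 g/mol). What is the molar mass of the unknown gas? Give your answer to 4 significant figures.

126.1 g/mol

Graham's law gives t_X/t_C₂H₆ = √(M_X/M_C₂H₆).
600/293 = 2.048 = √(M_X/30.07)
M_X = 30.07 × 2.048² = 30.07 × 4.193 = 126.1 g/mol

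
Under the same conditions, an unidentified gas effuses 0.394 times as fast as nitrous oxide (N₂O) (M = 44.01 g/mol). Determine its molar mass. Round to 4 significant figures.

283.5 g/mol

By Graham's law, rate_X/rate_N₂O = √(M_N₂O/M_X).
0.394 = √(44.01/M_X)
M_X = 44.01 / 0.394² = 44.01 / 0.1552 = 283.5 g/mol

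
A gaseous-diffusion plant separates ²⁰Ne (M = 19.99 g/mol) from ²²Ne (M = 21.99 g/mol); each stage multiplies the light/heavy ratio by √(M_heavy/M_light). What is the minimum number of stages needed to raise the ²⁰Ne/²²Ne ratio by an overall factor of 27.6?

With α = √(21.99/19.99) per stage, ln α = ½ ln(1.10005) = 0.04768.
Need α^N ≥ 27.6 ⇒ N ≥ ln(27.6) / ln α = 3.318 / 0.04768 = 69.59.
Minimum whole number of stages: N = 70.

70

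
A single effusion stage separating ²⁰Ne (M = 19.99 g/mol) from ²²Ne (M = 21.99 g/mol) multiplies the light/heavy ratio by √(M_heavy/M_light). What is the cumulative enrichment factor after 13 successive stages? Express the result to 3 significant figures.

Each stage multiplies the ratio by α = √(21.99/19.99), so after 13 stages the overall factor is α^13 = (21.99/19.99)^(13/2).
= 1.10005^(13/2) = 1.86.

1.86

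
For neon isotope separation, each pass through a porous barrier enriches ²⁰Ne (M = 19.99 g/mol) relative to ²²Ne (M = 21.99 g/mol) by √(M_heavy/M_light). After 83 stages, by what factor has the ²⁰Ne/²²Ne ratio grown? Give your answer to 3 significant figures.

52.3

Overall factor = α^83 with α = √(21.99/19.99), i.e. (21.99/19.99)^(83/2).
= 1.10005^(83/2) = 52.3.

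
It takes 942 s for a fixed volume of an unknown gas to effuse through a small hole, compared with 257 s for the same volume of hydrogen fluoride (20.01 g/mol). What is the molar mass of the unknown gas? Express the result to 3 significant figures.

269 g/mol

Since effusion rate ∝ 1/√M, t_X/t_HF = √(M_X/M_HF).
942/257 = 3.665 = √(M_X/20.01)
M_X = 20.01 × 3.665² = 20.01 × 13.43 = 269 g/mol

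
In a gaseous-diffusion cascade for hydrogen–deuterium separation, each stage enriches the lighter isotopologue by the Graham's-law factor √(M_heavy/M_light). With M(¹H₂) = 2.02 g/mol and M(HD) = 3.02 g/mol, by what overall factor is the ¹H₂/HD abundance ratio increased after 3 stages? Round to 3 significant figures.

After 3 stages the ratio has grown by (√(3.02/2.02))^3 = (3.02/2.02)^(3/2).
= 1.49505^(3/2) = 1.83.

1.83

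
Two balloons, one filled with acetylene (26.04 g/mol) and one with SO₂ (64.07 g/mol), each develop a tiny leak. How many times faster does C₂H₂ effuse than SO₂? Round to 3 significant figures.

1.57

Using Graham's law: rate_C₂H₂/rate_SO₂ = √(M_SO₂/M_C₂H₂) = √(64.07/26.04) = √2.460 = 1.57.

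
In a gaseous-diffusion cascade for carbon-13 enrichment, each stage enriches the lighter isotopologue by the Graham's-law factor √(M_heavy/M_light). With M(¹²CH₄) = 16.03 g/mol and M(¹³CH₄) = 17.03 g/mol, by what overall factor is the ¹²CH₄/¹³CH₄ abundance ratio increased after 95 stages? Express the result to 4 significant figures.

Overall factor = α^95 with α = √(17.03/16.03), i.e. (17.03/16.03)^(95/2).
= 1.06238^(95/2) = 17.72.

17.72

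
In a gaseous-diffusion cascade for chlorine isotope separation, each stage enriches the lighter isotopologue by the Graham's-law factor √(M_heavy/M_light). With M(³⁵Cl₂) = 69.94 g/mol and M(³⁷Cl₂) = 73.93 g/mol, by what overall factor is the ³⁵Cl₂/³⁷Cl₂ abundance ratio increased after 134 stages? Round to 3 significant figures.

41.2

Overall factor = α^134 with α = √(73.93/69.94), i.e. (73.93/69.94)^(134/2).
= 1.05705^67 = 41.2.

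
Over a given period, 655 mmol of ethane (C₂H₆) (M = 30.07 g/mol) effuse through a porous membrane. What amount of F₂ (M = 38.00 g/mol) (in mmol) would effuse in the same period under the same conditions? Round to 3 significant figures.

Graham's law gives rate_F₂/rate_C₂H₆ = √(M_C₂H₆/M_F₂) = √(30.07/38.00) = √0.7913 = 0.8896.
So the amount for F₂ is 655 × 0.8896 = 583 mmol.

583 mmol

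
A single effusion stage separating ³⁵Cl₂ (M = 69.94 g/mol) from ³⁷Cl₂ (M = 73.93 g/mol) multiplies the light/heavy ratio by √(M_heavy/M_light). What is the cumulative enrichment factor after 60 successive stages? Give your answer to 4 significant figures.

5.283

The single-stage factor is √(M_heavy/M_light), so 60 stages give [√(73.93/69.94)]^60 = (73.93/69.94)^(60/2).
= 1.05705^30 = 5.283.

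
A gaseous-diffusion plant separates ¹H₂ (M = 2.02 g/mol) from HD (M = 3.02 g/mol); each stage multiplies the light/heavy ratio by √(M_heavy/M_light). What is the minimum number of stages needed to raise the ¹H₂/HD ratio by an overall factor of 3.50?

7

With α = √(3.02/2.02) per stage, ln α = ½ ln(1.49505) = 0.2011.
Need α^N ≥ 3.50 ⇒ N ≥ ln(3.50) / ln α = 1.253 / 0.2011 = 6.23.
So at least 7 stages are needed.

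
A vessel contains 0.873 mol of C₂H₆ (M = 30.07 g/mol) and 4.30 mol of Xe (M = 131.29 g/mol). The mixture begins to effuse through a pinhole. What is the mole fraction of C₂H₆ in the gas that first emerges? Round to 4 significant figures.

Effusion rate of each component ∝ n_i/√M_i (partial pressure × 1/√M).
So x_C₂H₆ in the escaping gas = (n_C₂H₆/√M_C₂H₆) / Σ(n_i/√M_i)
= (0.873/√30.07) / (0.873/√30.07 + 4.30/√131.29) = 0.1592/(0.1592 + 0.3753) = 0.2979.

0.2979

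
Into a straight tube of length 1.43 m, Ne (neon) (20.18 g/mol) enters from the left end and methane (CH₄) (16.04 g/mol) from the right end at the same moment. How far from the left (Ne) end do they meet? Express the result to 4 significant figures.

Graham's law gives d_Ne/d_CH₄ = rate_Ne/rate_CH₄ = √(M_CH₄/M_Ne) = √(16.04/20.18) = 0.8915.
With d_Ne + d_CH₄ = 1.43 m, d_CH₄ = 1.43/(1 + 0.8915) = 0.7560 m.
d_Ne = 1.43 − 0.7560 = 0.6740 m.

0.6740 m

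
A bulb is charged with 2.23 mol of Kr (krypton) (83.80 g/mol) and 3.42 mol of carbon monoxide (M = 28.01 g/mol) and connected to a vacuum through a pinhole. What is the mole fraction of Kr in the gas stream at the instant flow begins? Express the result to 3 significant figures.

0.274

Rate_i ∝ x_i/√M_i (Graham's law weighted by mole fraction), so the effusate composition follows n_i/√M_i.
So x_Kr in the escaping gas = (n_Kr/√M_Kr) / Σ(n_i/√M_i)
= (2.23/√83.80) / (2.23/√83.80 + 3.42/√28.01) = 0.2436/(0.2436 + 0.6462) = 0.274.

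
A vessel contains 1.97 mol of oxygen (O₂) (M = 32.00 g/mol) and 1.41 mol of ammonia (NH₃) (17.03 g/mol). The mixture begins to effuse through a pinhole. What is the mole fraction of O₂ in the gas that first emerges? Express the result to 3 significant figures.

The effusion rate of species i is ∝ p_i/√M_i ∝ n_i/√M_i.
x_O₂(eff) = (n_O₂/√M_O₂) / (n_O₂/√M_O₂ + n_NH₃/√M_NH₃)
= (1.97/√32.00) / (1.97/√32.00 + 1.41/√17.03) = 0.3483/(0.3483 + 0.3417) = 0.505.

0.505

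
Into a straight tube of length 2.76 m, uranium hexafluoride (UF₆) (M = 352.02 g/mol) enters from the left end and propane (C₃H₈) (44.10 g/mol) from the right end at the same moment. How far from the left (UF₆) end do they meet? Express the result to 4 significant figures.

0.7215 m

The fronts meet when d_UF₆ + d_C₃H₈ = L with d_UF₆/d_C₃H₈ = √(M_C₃H₈/M_UF₆) (Graham's law). Here √(M_C₃H₈/M_UF₆) = √(44.10/352.02) = 0.3539.
With d_UF₆ + d_C₃H₈ = 2.76 m, d_C₃H₈ = 2.76/(1 + 0.3539) = 2.038 m.
d_UF₆ = 2.76 − 2.038 = 0.7215 m.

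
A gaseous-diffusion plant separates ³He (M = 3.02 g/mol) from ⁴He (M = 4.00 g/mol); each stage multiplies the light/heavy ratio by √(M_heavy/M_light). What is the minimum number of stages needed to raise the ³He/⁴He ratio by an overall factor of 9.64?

17

With α = √(4.00/3.02) per stage, ln α = ½ ln(1.32450) = 0.1405.
Need α^N ≥ 9.64 ⇒ N ≥ ln(9.64) / ln α = 2.266 / 0.1405 = 16.13.
Minimum whole number of stages: N = 17.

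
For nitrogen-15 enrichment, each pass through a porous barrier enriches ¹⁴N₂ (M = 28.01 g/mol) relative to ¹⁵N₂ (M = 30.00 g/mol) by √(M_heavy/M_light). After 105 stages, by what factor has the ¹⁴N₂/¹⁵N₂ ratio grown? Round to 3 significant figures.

36.7

The single-stage factor is √(M_heavy/M_light), so 105 stages give [√(30.00/28.01)]^105 = (30.00/28.01)^(105/2).
= 1.07105^(105/2) = 36.7.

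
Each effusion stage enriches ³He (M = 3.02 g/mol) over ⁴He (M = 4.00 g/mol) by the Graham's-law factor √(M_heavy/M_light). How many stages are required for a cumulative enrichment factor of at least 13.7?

Per stage α = (4.00/3.02)^(1/2) = 1.32450^0.5, giving ln α = 0.1405.
Need α^N ≥ 13.7 ⇒ N ≥ ln(13.7) / ln α = 2.617 / 0.1405 = 18.63.
So at least 19 stages are needed.

19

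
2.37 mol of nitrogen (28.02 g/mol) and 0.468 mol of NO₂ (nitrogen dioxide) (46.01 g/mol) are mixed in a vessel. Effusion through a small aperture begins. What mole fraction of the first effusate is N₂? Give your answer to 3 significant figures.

The effusion rate of species i is ∝ p_i/√M_i ∝ n_i/√M_i.
Mole fraction of N₂ in the effusate = (n_N₂/√M_N₂) / (n_N₂/√M_N₂ + n_NO₂/√M_NO₂)
= (2.37/√28.02) / (2.37/√28.02 + 0.468/√46.01) = 0.4477/(0.4477 + 0.06900) = 0.866.

0.866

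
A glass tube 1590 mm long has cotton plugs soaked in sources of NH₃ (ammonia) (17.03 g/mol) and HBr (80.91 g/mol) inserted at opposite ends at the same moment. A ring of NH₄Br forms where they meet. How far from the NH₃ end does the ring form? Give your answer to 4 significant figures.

1090 mm

In equal time, each gas travels a distance ∝ its rate ∝ 1/√M, so d_NH₃/d_HBr = √(M_HBr/M_NH₃) = √(80.91/17.03) = 2.180.
With d_NH₃ + d_HBr = 1590 mm, d_HBr = 1590/(1 + 2.180) = 500.0 mm.
d_NH₃ = 1590 − 500.0 = 1090 mm.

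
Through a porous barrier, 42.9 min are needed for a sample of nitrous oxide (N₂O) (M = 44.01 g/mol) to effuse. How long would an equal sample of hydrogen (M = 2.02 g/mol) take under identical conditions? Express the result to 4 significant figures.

9.191 min

From Graham's law, t_H₂/t_N₂O = √(M_H₂/M_N₂O) = √(2.02/44.01) = √0.04590 = 0.2142.
So the time for H₂ is 42.9 × 0.2142 = 9.191 min.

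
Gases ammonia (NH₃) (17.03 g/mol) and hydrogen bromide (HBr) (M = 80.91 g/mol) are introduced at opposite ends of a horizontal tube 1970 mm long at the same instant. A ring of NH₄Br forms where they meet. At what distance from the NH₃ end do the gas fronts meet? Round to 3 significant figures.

Graham's law gives d_NH₃/d_HBr = rate_NH₃/rate_HBr = √(M_HBr/M_NH₃) = √(80.91/17.03) = 2.180.
With d_NH₃ + d_HBr = 1970 mm, d_HBr = 1970/(1 + 2.180) = 619.6 mm.
d_NH₃ = 1970 − 619.6 = 1350 mm.

1350 mm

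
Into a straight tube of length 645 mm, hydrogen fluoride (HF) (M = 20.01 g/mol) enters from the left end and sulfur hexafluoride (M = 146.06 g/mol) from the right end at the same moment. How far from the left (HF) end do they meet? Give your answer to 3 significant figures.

In equal time, each gas travels a distance ∝ its rate ∝ 1/√M, so d_HF/d_SF₆ = √(M_SF₆/M_HF) = √(146.06/20.01) = 2.702.
With d_HF + d_SF₆ = 645 mm, d_SF₆ = 645/(1 + 2.702) = 174.2 mm.
d_HF = 645 − 174.2 = 471 mm.

471 mm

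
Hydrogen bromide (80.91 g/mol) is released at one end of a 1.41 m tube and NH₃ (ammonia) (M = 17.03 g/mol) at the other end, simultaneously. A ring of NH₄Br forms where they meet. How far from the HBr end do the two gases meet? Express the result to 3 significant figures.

0.443 m

Distances travelled in equal time are proportional to diffusion rates, so d_HBr/d_NH₃ = √(M_NH₃/M_HBr) = √(17.03/80.91) = 0.4588.
With d_HBr + d_NH₃ = 1.41 m, d_NH₃ = 1.41/(1 + 0.4588) = 0.9666 m.
d_HBr = 1.41 − 0.9666 = 0.443 m.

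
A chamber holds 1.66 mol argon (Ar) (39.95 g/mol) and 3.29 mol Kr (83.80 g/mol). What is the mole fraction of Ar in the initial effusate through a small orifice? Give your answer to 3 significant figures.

Effusion rate of each component ∝ n_i/√M_i (partial pressure × 1/√M).
x_Ar(eff) = (n_Ar/√M_Ar) / (n_Ar/√M_Ar + n_Kr/√M_Kr)
= (1.66/√39.95) / (1.66/√39.95 + 3.29/√83.80) = 0.2626/(0.2626 + 0.3594) = 0.422.

0.422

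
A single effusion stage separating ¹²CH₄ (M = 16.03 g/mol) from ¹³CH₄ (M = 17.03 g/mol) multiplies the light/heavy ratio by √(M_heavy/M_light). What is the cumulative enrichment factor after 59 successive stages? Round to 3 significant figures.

After 59 stages the ratio has grown by (√(17.03/16.03))^59 = (17.03/16.03)^(59/2).
= 1.06238^(59/2) = 5.96.

5.96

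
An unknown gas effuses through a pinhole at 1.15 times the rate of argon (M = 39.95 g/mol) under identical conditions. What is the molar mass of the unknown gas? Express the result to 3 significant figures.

From Graham's law, rate_X/rate_Ar = √(M_Ar/M_X).
1.15 = √(39.95/M_X)
M_X = 39.95 / 1.15² = 39.95 / 1.322 = 30.2 g/mol

30.2 g/mol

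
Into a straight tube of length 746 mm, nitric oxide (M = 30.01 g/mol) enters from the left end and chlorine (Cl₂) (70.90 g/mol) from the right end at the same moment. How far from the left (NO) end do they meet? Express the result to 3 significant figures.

452 mm

Distances travelled in equal time are proportional to diffusion rates, so d_NO/d_Cl₂ = √(M_Cl₂/M_NO) = √(70.90/30.01) = 1.537.
With d_NO + d_Cl₂ = 746 mm, d_Cl₂ = 746/(1 + 1.537) = 294.0 mm.
d_NO = 746 − 294.0 = 452 mm.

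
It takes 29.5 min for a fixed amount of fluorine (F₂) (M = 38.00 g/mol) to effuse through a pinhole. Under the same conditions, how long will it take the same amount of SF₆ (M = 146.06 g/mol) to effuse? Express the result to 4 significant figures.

By Graham's law, t_SF₆/t_F₂ = √(M_SF₆/M_F₂) = √(146.06/38.00) = √3.844 = 1.961.
So the time for SF₆ is 29.5 × 1.961 = 57.84 min.

57.84 min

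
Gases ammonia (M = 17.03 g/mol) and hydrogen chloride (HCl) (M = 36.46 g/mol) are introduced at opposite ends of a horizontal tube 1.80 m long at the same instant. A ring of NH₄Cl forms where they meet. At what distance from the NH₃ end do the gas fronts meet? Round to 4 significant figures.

1.069 m

The fronts meet when d_NH₃ + d_HCl = L with d_NH₃/d_HCl = √(M_HCl/M_NH₃) (Graham's law). Here √(M_HCl/M_NH₃) = √(36.46/17.03) = 1.463.
With d_NH₃ + d_HCl = 1.80 m, d_HCl = 1.80/(1 + 1.463) = 0.7308 m.
d_NH₃ = 1.80 − 0.7308 = 1.069 m.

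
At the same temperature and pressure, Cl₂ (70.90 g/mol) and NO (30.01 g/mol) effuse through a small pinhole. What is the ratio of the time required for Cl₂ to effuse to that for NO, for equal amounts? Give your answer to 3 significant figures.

1.54

Graham's law gives t_Cl₂/t_NO = √(M_Cl₂/M_NO) = √(70.90/30.01) = √2.363 = 1.54.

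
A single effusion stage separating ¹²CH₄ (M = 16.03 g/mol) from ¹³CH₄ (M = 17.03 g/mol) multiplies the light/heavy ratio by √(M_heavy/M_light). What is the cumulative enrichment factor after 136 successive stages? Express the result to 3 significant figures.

61.3

The single-stage factor is √(M_heavy/M_light), so 136 stages give [√(17.03/16.03)]^136 = (17.03/16.03)^(136/2).
= 1.06238^68 = 61.3.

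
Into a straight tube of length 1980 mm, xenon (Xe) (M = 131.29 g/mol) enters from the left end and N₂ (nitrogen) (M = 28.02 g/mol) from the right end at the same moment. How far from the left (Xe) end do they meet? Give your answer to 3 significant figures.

The fronts meet when d_Xe + d_N₂ = L with d_Xe/d_N₂ = √(M_N₂/M_Xe) (Graham's law). Here √(M_N₂/M_Xe) = √(28.02/131.29) = 0.4620.
With d_Xe + d_N₂ = 1980 mm, d_N₂ = 1980/(1 + 0.4620) = 1354 mm.
d_Xe = 1980 − 1354 = 626 mm.

626 mm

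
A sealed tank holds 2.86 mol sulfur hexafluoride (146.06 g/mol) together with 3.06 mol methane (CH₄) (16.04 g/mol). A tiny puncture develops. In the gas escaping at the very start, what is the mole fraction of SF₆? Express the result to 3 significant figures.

Rate_i ∝ x_i/√M_i (Graham's law weighted by mole fraction), so the effusate composition follows n_i/√M_i.
Mole fraction of SF₆ in the effusate = (n_SF₆/√M_SF₆) / (n_SF₆/√M_SF₆ + n_CH₄/√M_CH₄)
= (2.86/√146.06) / (2.86/√146.06 + 3.06/√16.04) = 0.2366/(0.2366 + 0.7640) = 0.236.

0.236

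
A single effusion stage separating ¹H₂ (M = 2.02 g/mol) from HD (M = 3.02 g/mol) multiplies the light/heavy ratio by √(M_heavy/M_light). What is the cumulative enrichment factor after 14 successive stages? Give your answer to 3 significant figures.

After 14 stages the ratio has grown by (√(3.02/2.02))^14 = (3.02/2.02)^(14/2).
= 1.49505^7 = 16.7.

16.7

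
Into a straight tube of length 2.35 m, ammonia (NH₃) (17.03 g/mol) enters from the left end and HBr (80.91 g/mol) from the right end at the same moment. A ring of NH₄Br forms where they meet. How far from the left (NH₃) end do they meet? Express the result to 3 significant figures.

1.61 m

Graham's law gives d_NH₃/d_HBr = rate_NH₃/rate_HBr = √(M_HBr/M_NH₃) = √(80.91/17.03) = 2.180.
With d_NH₃ + d_HBr = 2.35 m, d_HBr = 2.35/(1 + 2.180) = 0.7391 m.
d_NH₃ = 2.35 − 0.7391 = 1.61 m.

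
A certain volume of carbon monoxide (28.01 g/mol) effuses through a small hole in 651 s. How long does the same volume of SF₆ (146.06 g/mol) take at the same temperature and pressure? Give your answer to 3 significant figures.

1490 s

By Graham's law, t_SF₆/t_CO = √(M_SF₆/M_CO) = √(146.06/28.01) = √5.215 = 2.284.
So the time for SF₆ is 651 × 2.284 = 1490 s.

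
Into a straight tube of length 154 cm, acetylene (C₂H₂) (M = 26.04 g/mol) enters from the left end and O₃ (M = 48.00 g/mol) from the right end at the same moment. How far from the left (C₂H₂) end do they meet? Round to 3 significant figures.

Distances travelled in equal time are proportional to diffusion rates, so d_C₂H₂/d_O₃ = √(M_O₃/M_C₂H₂) = √(48.00/26.04) = 1.358.
With d_C₂H₂ + d_O₃ = 154 cm, d_O₃ = 154/(1 + 1.358) = 65.32 cm.
d_C₂H₂ = 154 − 65.32 = 88.7 cm.

88.7 cm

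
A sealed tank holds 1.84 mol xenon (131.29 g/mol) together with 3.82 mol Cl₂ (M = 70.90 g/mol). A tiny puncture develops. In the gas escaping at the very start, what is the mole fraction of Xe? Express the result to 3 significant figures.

Each component's effusion rate ∝ (its partial pressure)·(1/√M) ∝ n_i/√M_i.
x_Xe(eff) = (n_Xe/√M_Xe) / (n_Xe/√M_Xe + n_Cl₂/√M_Cl₂)
= (1.84/√131.29) / (1.84/√131.29 + 3.82/√70.90) = 0.1606/(0.1606 + 0.4537) = 0.261.

0.261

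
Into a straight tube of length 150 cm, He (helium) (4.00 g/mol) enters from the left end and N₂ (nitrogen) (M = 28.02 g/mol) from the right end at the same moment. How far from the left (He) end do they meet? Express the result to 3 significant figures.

The fronts meet when d_He + d_N₂ = L with d_He/d_N₂ = √(M_N₂/M_He) (Graham's law). Here √(M_N₂/M_He) = √(28.02/4.00) = 2.647.
With d_He + d_N₂ = 150 cm, d_N₂ = 150/(1 + 2.647) = 41.13 cm.
d_He = 150 − 41.13 = 109 cm.

109 cm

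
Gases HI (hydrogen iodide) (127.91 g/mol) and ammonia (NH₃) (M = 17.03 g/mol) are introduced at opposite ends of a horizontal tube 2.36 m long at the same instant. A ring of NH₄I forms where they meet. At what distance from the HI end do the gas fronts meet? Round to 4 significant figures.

0.6309 m

Graham's law gives d_HI/d_NH₃ = rate_HI/rate_NH₃ = √(M_NH₃/M_HI) = √(17.03/127.91) = 0.3649.
With d_HI + d_NH₃ = 2.36 m, d_NH₃ = 2.36/(1 + 0.3649) = 1.729 m.
d_HI = 2.36 − 1.729 = 0.6309 m.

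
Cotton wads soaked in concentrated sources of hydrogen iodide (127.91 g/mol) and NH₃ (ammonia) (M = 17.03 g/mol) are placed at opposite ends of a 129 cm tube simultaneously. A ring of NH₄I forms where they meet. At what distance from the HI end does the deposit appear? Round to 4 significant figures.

Distances travelled in equal time are proportional to diffusion rates, so d_HI/d_NH₃ = √(M_NH₃/M_HI) = √(17.03/127.91) = 0.3649.
With d_HI + d_NH₃ = 129 cm, d_NH₃ = 129/(1 + 0.3649) = 94.51 cm.
d_HI = 129 − 94.51 = 34.49 cm.

34.49 cm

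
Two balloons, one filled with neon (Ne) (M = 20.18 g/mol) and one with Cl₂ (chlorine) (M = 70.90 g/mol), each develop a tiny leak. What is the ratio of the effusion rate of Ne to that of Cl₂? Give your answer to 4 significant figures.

1.874

From Graham's law, rate_Ne/rate_Cl₂ = √(M_Cl₂/M_Ne) = √(70.90/20.18) = √3.513 = 1.874.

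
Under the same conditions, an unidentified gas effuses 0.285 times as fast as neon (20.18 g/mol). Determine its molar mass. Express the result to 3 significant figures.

Since effusion rate ∝ 1/√M, rate_X/rate_Ne = √(M_Ne/M_X).
0.285 = √(20.18/M_X)
M_X = 20.18 / 0.285² = 20.18 / 0.08122 = 248 g/mol

248 g/mol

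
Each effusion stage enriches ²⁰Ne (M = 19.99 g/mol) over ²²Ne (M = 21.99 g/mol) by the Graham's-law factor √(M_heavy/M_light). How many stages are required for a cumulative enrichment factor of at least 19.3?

With α = √(21.99/19.99) per stage, ln α = ½ ln(1.10005) = 0.04768.
Need α^N ≥ 19.3 ⇒ N ≥ ln(19.3) / ln α = 2.960 / 0.04768 = 62.09.
Rounding up, N = 63 stages.

63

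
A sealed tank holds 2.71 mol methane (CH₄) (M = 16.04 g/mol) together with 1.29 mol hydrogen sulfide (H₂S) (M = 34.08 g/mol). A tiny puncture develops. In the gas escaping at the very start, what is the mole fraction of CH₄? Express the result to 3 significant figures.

Rate_i ∝ x_i/√M_i (Graham's law weighted by mole fraction), so the effusate composition follows n_i/√M_i.
So x_CH₄ in the escaping gas = (n_CH₄/√M_CH₄) / Σ(n_i/√M_i)
= (2.71/√16.04) / (2.71/√16.04 + 1.29/√34.08) = 0.6767/(0.6767 + 0.2210) = 0.754.

0.754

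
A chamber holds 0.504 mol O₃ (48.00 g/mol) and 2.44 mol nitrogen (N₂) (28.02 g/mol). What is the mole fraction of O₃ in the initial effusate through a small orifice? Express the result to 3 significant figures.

0.136

Rate_i ∝ x_i/√M_i (Graham's law weighted by mole fraction), so the effusate composition follows n_i/√M_i.
So x_O₃ in the escaping gas = (n_O₃/√M_O₃) / Σ(n_i/√M_i)
= (0.504/√48.00) / (0.504/√48.00 + 2.44/√28.02) = 0.07275/(0.07275 + 0.4610) = 0.136.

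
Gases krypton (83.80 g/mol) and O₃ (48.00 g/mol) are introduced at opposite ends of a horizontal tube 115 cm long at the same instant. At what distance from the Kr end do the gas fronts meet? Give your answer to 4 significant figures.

The fronts meet when d_Kr + d_O₃ = L with d_Kr/d_O₃ = √(M_O₃/M_Kr) (Graham's law). Here √(M_O₃/M_Kr) = √(48.00/83.80) = 0.7568.
With d_Kr + d_O₃ = 115 cm, d_O₃ = 115/(1 + 0.7568) = 65.46 cm.
d_Kr = 115 − 65.46 = 49.54 cm.

49.54 cm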